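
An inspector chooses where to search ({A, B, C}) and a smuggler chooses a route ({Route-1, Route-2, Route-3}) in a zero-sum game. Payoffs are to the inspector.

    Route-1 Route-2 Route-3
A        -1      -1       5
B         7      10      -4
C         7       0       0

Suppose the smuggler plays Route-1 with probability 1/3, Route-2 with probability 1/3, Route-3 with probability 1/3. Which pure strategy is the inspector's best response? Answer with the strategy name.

B

Expected payoff of A: (1/3)·(-1) + (1/3)·(-1) + (1/3)·5 = 1.
Expected payoff of B: (1/3)·7 + (1/3)·10 + (1/3)·(-4) = 13/3.
Expected payoff of C: (1/3)·7 + (1/3)·0 + (1/3)·0 = 7/3.
The largest is 13/3, so the inspector's best response is B.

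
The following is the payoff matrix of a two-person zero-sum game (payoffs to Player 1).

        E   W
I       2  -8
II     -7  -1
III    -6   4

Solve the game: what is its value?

-2

Row minima: I → -8, II → -7, III → -6; maximin = -6.
Column maxima: E → 2, W → 4; minimax = 2.
-6 ≠ 2, so there is no saddle point; optimal play is mixed.
II is strictly dominated by III, so Player 1 never plays it.
On the remaining 2×2 (I, III vs E, W):
Let Player 1 play I with probability p. Expected payoff against E: 2p + (-6)(1−p) = 8p − 6; against W: (-8)p + 4(1−p) = −12p + 4.
Setting these equal: 8p − 6 = −12p + 4 ⇒ 20p = 10 ⇒ p = 1/2, and the value is (8)·(1/2) − 6 = -2.
For Player 2: with q = P(E), equating I's and III's payoffs gives 10q − 8 = −10q + 4 ⇒ q = 3/5.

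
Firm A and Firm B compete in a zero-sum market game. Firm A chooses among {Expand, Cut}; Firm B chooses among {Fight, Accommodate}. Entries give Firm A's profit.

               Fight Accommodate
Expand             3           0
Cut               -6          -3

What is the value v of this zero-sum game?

Row minima: Expand → 0, Cut → -6; maximin = 0.
Column maxima: Fight → 3, Accommodate → 0; minimax = 0.
Since maximin = minimax = 0, there is a saddle point and the value is 0.

0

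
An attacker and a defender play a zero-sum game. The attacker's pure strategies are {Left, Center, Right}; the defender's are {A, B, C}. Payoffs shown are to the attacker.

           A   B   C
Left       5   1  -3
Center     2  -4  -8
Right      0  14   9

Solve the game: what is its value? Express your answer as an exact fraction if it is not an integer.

Row minima: Left → -3, Center → -8, Right → 0; maximin = 0.
Column maxima: A → 5, B → 14, C → 9; minimax = 5.
0 ≠ 5, so there is no saddle point; optimal play is mixed.
Center is strictly dominated by Left, so the attacker never plays it.
B is strictly dominated by C (it gives the attacker strictly more in every row), so the defender never plays it.
On the remaining 2×2 (Left, Right vs A, C):
Let the attacker play Left with probability p. Expected payoff against A: 5p + 0(1−p) = 5p; against C: (-3)p + 9(1−p) = −12p + 9.
Setting these equal: 5p = −12p + 9 ⇒ 17p = 9 ⇒ p = 9/17, and the value is (5)·(9/17) = 45/17.
For the defender: with q = P(A), equating Left's and Right's payoffs gives 8q − 3 = −9q + 9 ⇒ q = 12/17.

45/17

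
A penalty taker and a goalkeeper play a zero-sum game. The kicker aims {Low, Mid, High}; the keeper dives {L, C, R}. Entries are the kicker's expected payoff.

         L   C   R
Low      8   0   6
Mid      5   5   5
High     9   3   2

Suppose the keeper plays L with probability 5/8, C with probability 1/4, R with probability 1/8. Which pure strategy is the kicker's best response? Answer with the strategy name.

High

Expected payoff of Low: (5/8)·8 + (1/4)·0 + (1/8)·6 = 23/4.
Expected payoff of Mid: (5/8)·5 + (1/4)·5 + (1/8)·5 = 5.
Expected payoff of High: (5/8)·9 + (1/4)·3 + (1/8)·2 = 53/8.
The largest is 53/8, so the kicker's best response is High.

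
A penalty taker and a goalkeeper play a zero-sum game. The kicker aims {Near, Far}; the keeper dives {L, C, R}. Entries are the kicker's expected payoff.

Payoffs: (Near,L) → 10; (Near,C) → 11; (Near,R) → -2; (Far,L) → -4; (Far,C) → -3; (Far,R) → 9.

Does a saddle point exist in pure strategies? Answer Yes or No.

No

Row minima: Near → -2, Far → -4; maximin = -2.
Column maxima: L → 10, C → 11, R → 9; minimax = 9.
-2 ≠ 9, so no pure-strategy equilibrium exists.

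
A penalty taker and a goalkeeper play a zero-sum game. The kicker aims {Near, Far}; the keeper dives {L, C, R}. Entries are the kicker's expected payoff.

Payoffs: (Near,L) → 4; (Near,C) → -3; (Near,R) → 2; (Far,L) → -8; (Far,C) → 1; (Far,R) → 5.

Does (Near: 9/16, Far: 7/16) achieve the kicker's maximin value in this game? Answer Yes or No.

Yes

Against L this mix gives (9/16)·4 + (7/16)·(-8) = -5/4.
Against C this mix gives (9/16)·(-3) + (7/16)·1 = -5/4.
Against R this mix gives (9/16)·2 + (7/16)·5 = 53/16.
All of the keeper's active replies (L, C) yield -5/4, and no column does worse for the kicker. The mix makes the keeper indifferent and guarantees -5/4, so it is optimal.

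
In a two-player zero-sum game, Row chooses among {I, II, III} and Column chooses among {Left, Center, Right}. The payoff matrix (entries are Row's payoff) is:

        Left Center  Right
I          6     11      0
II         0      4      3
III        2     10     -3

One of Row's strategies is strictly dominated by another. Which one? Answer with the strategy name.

I gives a strictly higher payoff than III against every column: 6 > 2, 11 > 10, 0 > -3.
So III is strictly dominated and Row never plays it.

III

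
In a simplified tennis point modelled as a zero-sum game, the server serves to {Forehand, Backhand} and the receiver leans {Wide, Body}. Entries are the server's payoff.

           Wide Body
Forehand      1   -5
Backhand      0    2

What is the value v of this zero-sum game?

Row minima: Forehand → -5, Backhand → 0; maximin = 0.
Column maxima: Wide → 1, Body → 2; minimax = 1.
0 ≠ 1, so there is no saddle point; optimal play is mixed.
Let the server play Forehand with probability p. Expected payoff against Wide: 1p + 0(1−p) = p; against Body: (-5)p + 2(1−p) = −7p + 2.
Setting these equal: p = −7p + 2 ⇒ 8p = 2 ⇒ p = 1/4, and the value is (1)·(1/4) = 1/4.
For the receiver: with q = P(Wide), equating Forehand's and Backhand's payoffs gives 6q − 5 = −2q + 2 ⇒ q = 7/8.

1/4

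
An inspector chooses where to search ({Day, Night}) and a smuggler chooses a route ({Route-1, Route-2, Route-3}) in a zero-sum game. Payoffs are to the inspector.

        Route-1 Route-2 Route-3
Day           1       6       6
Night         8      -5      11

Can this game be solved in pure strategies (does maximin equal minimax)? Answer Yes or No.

Row minima: Day → 1, Night → -5; maximin = 1.
Column maxima: Route-1 → 8, Route-2 → 6, Route-3 → 11; minimax = 6.
1 ≠ 6, so no pure-strategy equilibrium exists.

No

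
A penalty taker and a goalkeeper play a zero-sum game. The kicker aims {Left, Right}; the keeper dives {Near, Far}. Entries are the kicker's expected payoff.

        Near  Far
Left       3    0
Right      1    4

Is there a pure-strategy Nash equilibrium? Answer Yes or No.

Row minima: Left → 0, Right → 1; maximin = 1.
Column maxima: Near → 3, Far → 4; minimax = 3.
1 ≠ 3, so no pure-strategy equilibrium exists.

No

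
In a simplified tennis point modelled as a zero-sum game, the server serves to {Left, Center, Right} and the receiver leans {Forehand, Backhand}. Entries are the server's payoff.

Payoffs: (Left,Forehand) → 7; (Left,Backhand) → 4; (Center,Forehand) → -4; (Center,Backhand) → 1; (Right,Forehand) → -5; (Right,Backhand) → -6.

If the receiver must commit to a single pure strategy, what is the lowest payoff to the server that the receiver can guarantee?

Column maxima: Forehand → 7, Backhand → 4.
The smallest of these is 4.

4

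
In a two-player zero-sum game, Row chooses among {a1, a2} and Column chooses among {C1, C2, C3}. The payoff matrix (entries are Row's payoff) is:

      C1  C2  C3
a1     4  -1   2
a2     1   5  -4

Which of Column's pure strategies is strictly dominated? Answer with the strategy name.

C3 holds Row's payoff strictly below C1 in every row: 2 < 4, -4 < 1.
So C1 is strictly dominated for Column.

C1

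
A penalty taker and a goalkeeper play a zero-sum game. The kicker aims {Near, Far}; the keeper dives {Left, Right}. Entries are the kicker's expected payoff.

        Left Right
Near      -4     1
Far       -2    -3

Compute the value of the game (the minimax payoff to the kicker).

-7/3

Row minima: Near → -4, Far → -3; maximin = -3.
Column maxima: Left → -2, Right → 1; minimax = -2.
-3 ≠ -2, so there is no saddle point; optimal play is mixed.
Let the kicker play Near with probability p. Expected payoff against Left: (-4)p + (-2)(1−p) = −2p − 2; against Right: 1p + (-3)(1−p) = 4p − 3.
Setting these equal: −2p − 2 = 4p − 3 ⇒ −6p = -1 ⇒ p = 1/6, and the value is (-2)·(1/6) − 2 = -7/3.
For the keeper: with q = P(Left), equating Near's and Far's payoffs gives −5q + 1 = q − 3 ⇒ q = 2/3.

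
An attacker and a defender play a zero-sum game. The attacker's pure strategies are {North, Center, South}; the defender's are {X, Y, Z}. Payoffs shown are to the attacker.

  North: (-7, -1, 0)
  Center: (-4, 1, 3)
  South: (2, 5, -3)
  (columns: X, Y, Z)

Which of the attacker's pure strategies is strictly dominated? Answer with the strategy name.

North

Center gives a strictly higher payoff than North against every column: -4 > -7, 1 > -1, 3 > 0.
So North is strictly dominated and the attacker never plays it.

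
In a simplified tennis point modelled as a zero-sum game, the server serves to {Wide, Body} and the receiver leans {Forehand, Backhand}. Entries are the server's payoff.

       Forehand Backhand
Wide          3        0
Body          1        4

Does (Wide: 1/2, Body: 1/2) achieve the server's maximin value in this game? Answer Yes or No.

Yes

Against Forehand this mix gives (1/2)·3 + (1/2)·1 = 2.
Against Backhand this mix gives (1/2)·0 + (1/2)·4 = 2.
All of the receiver's active replies (Forehand, Backhand) yield 2, and no column does worse for the server. The mix makes the receiver indifferent and guarantees 2, so it is optimal.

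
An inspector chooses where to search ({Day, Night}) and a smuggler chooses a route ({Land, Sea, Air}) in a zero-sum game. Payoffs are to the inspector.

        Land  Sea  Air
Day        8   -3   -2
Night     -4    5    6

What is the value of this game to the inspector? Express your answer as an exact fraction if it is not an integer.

Row minima: Day → -3, Night → -4; maximin = -3.
Column maxima: Land → 8, Sea → 5, Air → 6; minimax = 5.
-3 ≠ 5, so there is no saddle point; optimal play is mixed.
Air is strictly dominated by Sea (it gives the inspector strictly more in every row), so the smuggler never plays it.
On the remaining 2×2 (Day, Night vs Land, Sea):
Let the inspector play Day with probability p. Expected payoff against Land: 8p + (-4)(1−p) = 12p − 4; against Sea: (-3)p + 5(1−p) = −8p + 5.
Setting these equal: 12p − 4 = −8p + 5 ⇒ 20p = 9 ⇒ p = 9/20, and the value is (12)·(9/20) − 4 = 7/5.
For the smuggler: with q = P(Land), equating Day's and Night's payoffs gives 11q − 3 = −9q + 5 ⇒ q = 2/5.

7/5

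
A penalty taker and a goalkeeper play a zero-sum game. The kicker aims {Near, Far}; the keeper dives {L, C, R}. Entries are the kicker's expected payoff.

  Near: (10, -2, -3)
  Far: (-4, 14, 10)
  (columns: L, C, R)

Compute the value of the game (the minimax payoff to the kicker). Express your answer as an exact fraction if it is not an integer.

Row minima: Near → -3, Far → -4; maximin = -3.
Column maxima: L → 10, C → 14, R → 10; minimax = 10.
-3 ≠ 10, so there is no saddle point; optimal play is mixed.
C is strictly dominated by R (it gives the kicker strictly more in every row), so the keeper never plays it.
On the remaining 2×2 (Near, Far vs L, R):
Let the kicker play Near with probability p. Expected payoff against L: 10p + (-4)(1−p) = 14p − 4; against R: (-3)p + 10(1−p) = −13p + 10.
Setting these equal: 14p − 4 = −13p + 10 ⇒ 27p = 14 ⇒ p = 14/27, and the value is (14)·(14/27) − 4 = 88/27.
For the keeper: with q = P(L), equating Near's and Far's payoffs gives 13q − 3 = −14q + 10 ⇒ q = 13/27.

88/27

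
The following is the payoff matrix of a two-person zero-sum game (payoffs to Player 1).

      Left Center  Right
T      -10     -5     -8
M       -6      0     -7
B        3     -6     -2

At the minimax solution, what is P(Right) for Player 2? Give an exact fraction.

6/11

Row minima: T → -10, M → -7, B → -6; maximin = -6.
Column maxima: Left → 3, Center → 0, Right → -2; minimax = -2.
-6 ≠ -2, so there is no saddle point; optimal play is mixed.
T is strictly dominated by M, so Player 1 never plays it.
With T eliminated, Left is strictly dominated by Right (it gives Player 1 strictly more in every remaining row), so Player 2 never plays it.
On the remaining 2×2 (M, B vs Center, Right):
Let Player 1 play M with probability p. Expected payoff against Center: 0p + (-6)(1−p) = 6p − 6; against Right: (-7)p + (-2)(1−p) = −5p − 2.
Setting these equal: 6p − 6 = −5p − 2 ⇒ 11p = 4 ⇒ p = 4/11, and the value is (6)·(4/11) − 6 = -42/11.
For Player 2: with q = P(Center), equating M's and B's payoffs gives 7q − 7 = −4q − 2 ⇒ q = 5/11.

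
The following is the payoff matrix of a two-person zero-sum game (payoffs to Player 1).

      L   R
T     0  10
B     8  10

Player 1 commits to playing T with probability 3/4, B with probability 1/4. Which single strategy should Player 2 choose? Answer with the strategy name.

L

If Player 2 plays L, Player 1's expected payoff is (3/4)·0 + (1/4)·8 = 2.
If Player 2 plays R, Player 1's expected payoff is (3/4)·10 + (1/4)·10 = 10.
Player 2 minimizes Player 1's payoff; the smallest is 2, so the best response is L.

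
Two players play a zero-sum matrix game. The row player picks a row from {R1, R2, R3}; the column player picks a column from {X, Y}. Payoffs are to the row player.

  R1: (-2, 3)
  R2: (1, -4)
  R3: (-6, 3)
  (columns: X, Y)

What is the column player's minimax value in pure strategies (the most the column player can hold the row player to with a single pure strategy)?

Column maxima: X → 1, Y → 3.
The smallest of these is 1.

1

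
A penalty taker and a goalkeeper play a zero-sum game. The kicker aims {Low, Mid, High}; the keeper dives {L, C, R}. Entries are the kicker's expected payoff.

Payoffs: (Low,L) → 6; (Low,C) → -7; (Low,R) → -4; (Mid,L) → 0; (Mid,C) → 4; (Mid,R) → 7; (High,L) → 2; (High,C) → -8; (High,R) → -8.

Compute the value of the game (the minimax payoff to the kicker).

24/17

Row minima: Low → -7, Mid → 0, High → -8; maximin = 0.
Column maxima: L → 6, C → 4, R → 7; minimax = 4.
0 ≠ 4, so there is no saddle point; optimal play is mixed.
High is strictly dominated by Low, so the kicker never plays it.
With High eliminated, R is strictly dominated by C (it gives the kicker strictly more in every remaining row), so the keeper never plays it.
On the remaining 2×2 (Low, Mid vs L, C):
Let the kicker play Low with probability p. Expected payoff against L: 6p + 0(1−p) = 6p; against C: (-7)p + 4(1−p) = −11p + 4.
Setting these equal: 6p = −11p + 4 ⇒ 17p = 4 ⇒ p = 4/17, and the value is (6)·(4/17) = 24/17.
For the keeper: with q = P(L), equating Low's and Mid's payoffs gives 13q − 7 = −4q + 4 ⇒ q = 11/17.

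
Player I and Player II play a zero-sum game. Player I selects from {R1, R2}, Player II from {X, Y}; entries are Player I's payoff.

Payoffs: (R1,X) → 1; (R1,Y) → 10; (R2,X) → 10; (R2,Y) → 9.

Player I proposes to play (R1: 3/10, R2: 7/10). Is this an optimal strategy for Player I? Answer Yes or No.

Against X this mix gives (3/10)·1 + (7/10)·10 = 73/10.
Against Y this mix gives (3/10)·10 + (7/10)·9 = 93/10.
Player II will play X, holding Player I to 73/10. Shifting weight toward the row that does better against X would raise this floor (the equalizing mix achieves 91/10 against both X and Y), so the proposed strategy is not optimal.

No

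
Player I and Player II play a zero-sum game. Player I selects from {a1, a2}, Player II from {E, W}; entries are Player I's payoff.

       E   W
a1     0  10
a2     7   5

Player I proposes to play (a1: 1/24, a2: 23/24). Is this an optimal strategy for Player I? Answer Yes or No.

No

Against E this mix gives (1/24)·0 + (23/24)·7 = 161/24.
Against W this mix gives (1/24)·10 + (23/24)·5 = 125/24.
Player II will play W, holding Player I to 125/24. Shifting weight toward the row that does better against W would raise this floor (the equalizing mix achieves 35/6 against both W and E), so the proposed strategy is not optimal.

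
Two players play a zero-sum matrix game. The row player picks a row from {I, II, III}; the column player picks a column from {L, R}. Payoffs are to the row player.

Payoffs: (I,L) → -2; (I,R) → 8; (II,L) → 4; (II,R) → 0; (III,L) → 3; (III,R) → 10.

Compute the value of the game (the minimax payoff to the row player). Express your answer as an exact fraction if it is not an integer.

40/11

Row minima: I → -2, II → 0, III → 3; maximin = 3.
Column maxima: L → 4, R → 10; minimax = 4.
3 ≠ 4, so there is no saddle point; optimal play is mixed.
I is strictly dominated by III, so the row player never plays it.
On the remaining 2×2 (II, III vs L, R):
Let the row player play II with probability p. Expected payoff against L: 4p + 3(1−p) = p + 3; against R: 0p + 10(1−p) = −10p + 10.
Setting these equal: p + 3 = −10p + 10 ⇒ 11p = 7 ⇒ p = 7/11, and the value is (1)·(7/11) + 3 = 40/11.
For the column player: with q = P(L), equating II's and III's payoffs gives 4q = −7q + 10 ⇒ q = 10/11.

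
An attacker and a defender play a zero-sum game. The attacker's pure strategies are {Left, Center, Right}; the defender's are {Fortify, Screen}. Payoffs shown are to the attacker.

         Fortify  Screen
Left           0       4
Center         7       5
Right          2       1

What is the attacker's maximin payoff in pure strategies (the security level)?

Row minima: Left → 0, Center → 5, Right → 1.
The best of these is 5.

5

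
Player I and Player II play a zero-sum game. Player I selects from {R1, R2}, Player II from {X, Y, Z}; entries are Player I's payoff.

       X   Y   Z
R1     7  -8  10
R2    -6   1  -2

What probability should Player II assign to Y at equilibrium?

13/22

Row minima: R1 → -8, R2 → -6; maximin = -6.
Column maxima: X → 7, Y → 1, Z → 10; minimax = 1.
-6 ≠ 1, so there is no saddle point; optimal play is mixed.
Z is strictly dominated by X (it gives Player I strictly more in every row), so Player II never plays it.
On the remaining 2×2 (R1, R2 vs X, Y):
Let Player I play R1 with probability p. Expected payoff against X: 7p + (-6)(1−p) = 13p − 6; against Y: (-8)p + 1(1−p) = −9p + 1.
Setting these equal: 13p − 6 = −9p + 1 ⇒ 22p = 7 ⇒ p = 7/22, and the value is (13)·(7/22) − 6 = -41/22.
For Player II: with q = P(X), equating R1's and R2's payoffs gives 15q − 8 = −7q + 1 ⇒ q = 9/22.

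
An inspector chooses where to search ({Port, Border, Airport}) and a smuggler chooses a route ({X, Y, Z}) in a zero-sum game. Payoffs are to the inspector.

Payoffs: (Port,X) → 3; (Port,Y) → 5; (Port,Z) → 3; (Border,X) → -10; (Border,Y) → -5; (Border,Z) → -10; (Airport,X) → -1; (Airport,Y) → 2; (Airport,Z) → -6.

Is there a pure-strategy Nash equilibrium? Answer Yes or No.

Row minima: Port → 3, Border → -10, Airport → -6; maximin = 3.
Column maxima: X → 3, Y → 5, Z → 3; minimax = 3.
maximin = minimax = 3, so a saddle point exists.

Yes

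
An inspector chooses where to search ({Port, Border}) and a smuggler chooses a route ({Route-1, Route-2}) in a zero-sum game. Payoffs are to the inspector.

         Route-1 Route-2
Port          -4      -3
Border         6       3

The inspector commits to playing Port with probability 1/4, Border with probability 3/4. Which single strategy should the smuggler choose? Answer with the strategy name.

If the smuggler plays Route-1, the inspector's expected payoff is (1/4)·(-4) + (3/4)·6 = 7/2.
If the smuggler plays Route-2, the inspector's expected payoff is (1/4)·(-3) + (3/4)·3 = 3/2.
The smuggler minimizes the inspector's payoff; the smallest is 3/2, so the best response is Route-2.

Route-2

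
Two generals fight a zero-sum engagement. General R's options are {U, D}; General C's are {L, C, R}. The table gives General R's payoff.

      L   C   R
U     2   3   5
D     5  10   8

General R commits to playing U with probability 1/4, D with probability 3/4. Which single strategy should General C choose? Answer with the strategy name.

If General C plays L, General R's expected payoff is (1/4)·2 + (3/4)·5 = 17/4.
If General C plays C, General R's expected payoff is (1/4)·3 + (3/4)·10 = 33/4.
If General C plays R, General R's expected payoff is (1/4)·5 + (3/4)·8 = 29/4.
General C minimizes General R's payoff; the smallest is 17/4, so the best response is L.

L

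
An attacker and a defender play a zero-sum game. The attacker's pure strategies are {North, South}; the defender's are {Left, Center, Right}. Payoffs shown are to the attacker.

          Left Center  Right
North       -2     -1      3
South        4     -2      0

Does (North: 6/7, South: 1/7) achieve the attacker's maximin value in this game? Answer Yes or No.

Yes

Against Left this mix gives (6/7)·(-2) + (1/7)·4 = -8/7.
Against Center this mix gives (6/7)·(-1) + (1/7)·(-2) = -8/7.
Against Right this mix gives (6/7)·3 + (1/7)·0 = 18/7.
All of the defender's active replies (Left, Center) yield -8/7, and no column does worse for the attacker. The mix makes the defender indifferent and guarantees -8/7, so it is optimal.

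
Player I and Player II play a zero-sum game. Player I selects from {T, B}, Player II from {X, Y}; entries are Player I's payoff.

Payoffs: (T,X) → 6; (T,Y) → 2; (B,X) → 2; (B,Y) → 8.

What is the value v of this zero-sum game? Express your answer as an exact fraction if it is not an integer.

Row minima: T → 2, B → 2; maximin = 2.
Column maxima: X → 6, Y → 8; minimax = 6.
2 ≠ 6, so there is no saddle point; optimal play is mixed.
Let Player I play T with probability p. Expected payoff against X: 6p + 2(1−p) = 4p + 2; against Y: 2p + 8(1−p) = −6p + 8.
Setting these equal: 4p + 2 = −6p + 8 ⇒ 10p = 6 ⇒ p = 3/5, and the value is (4)·(3/5) + 2 = 22/5.
For Player II: with q = P(X), equating T's and B's payoffs gives 4q + 2 = −6q + 8 ⇒ q = 3/5.

22/5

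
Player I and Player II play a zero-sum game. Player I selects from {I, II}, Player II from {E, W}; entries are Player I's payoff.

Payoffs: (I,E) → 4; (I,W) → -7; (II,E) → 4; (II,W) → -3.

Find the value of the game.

Row minima: I → -7, II → -3; maximin = -3.
Column maxima: E → 4, W → -3; minimax = -3.
Since maximin = minimax = -3, there is a saddle point and the value is -3.

-3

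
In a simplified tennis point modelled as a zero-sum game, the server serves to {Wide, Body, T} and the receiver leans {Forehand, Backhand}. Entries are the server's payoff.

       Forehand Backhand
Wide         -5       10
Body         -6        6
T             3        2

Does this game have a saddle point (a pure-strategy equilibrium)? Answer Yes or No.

Row minima: Wide → -5, Body → -6, T → 2; maximin = 2.
Column maxima: Forehand → 3, Backhand → 10; minimax = 3.
2 ≠ 3, so no pure-strategy equilibrium exists.

No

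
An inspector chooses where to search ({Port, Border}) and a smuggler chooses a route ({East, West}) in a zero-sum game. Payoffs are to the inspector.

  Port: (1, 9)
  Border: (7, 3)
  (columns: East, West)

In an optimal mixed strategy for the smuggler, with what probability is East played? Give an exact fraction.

Row minima: Port → 1, Border → 3; maximin = 3.
Column maxima: East → 7, West → 9; minimax = 7.
3 ≠ 7, so there is no saddle point; optimal play is mixed.
Let the inspector play Port with probability p. Expected payoff against East: 1p + 7(1−p) = −6p + 7; against West: 9p + 3(1−p) = 6p + 3.
Setting these equal: −6p + 7 = 6p + 3 ⇒ −12p = -4 ⇒ p = 1/3, and the value is (-6)·(1/3) + 7 = 5.
For the smuggler: with q = P(East), equating Port's and Border's payoffs gives −8q + 9 = 4q + 3 ⇒ q = 1/2.

1/2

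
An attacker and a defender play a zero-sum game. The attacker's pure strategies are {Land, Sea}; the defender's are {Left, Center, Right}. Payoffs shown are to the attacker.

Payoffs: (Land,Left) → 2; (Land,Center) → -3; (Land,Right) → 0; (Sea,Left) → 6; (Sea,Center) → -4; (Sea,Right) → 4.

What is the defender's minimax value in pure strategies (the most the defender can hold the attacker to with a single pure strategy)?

-3

Column maxima: Left → 6, Center → -3, Right → 4.
The smallest of these is -3.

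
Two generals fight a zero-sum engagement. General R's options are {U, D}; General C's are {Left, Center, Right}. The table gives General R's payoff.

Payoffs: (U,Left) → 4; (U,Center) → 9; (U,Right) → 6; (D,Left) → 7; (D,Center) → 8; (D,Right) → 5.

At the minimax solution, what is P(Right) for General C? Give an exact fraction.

Row minima: U → 4, D → 5; maximin = 5.
Column maxima: Left → 7, Center → 9, Right → 6; minimax = 6.
5 ≠ 6, so there is no saddle point; optimal play is mixed.
Center is strictly dominated by Left (it gives General R strictly more in every row), so General C never plays it.
On the remaining 2×2 (U, D vs Left, Right):
Let General R play U with probability p. Expected payoff against Left: 4p + 7(1−p) = −3p + 7; against Right: 6p + 5(1−p) = p + 5.
Setting these equal: −3p + 7 = p + 5 ⇒ −4p = -2 ⇒ p = 1/2, and the value is (-3)·(1/2) + 7 = 11/2.
For General C: with q = P(Left), equating U's and D's payoffs gives −2q + 6 = 2q + 5 ⇒ q = 1/4.

3/4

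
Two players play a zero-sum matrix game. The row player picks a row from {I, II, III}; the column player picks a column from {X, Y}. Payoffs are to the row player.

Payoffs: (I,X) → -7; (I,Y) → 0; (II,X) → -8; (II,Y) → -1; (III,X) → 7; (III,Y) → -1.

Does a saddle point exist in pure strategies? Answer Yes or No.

Row minima: I → -7, II → -8, III → -1; maximin = -1.
Column maxima: X → 7, Y → 0; minimax = 0.
-1 ≠ 0, so no pure-strategy equilibrium exists.

No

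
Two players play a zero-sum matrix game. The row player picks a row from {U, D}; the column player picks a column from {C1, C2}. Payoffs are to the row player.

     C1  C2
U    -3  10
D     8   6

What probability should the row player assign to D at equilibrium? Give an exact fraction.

13/15

Row minima: U → -3, D → 6; maximin = 6.
Column maxima: C1 → 8, C2 → 10; minimax = 8.
6 ≠ 8, so there is no saddle point; optimal play is mixed.
Let the row player play U with probability p. Expected payoff against C1: (-3)p + 8(1−p) = −11p + 8; against C2: 10p + 6(1−p) = 4p + 6.
Setting these equal: −11p + 8 = 4p + 6 ⇒ −15p = -2 ⇒ p = 2/15, and the value is (-11)·(2/15) + 8 = 98/15.
For the column player: with q = P(C1), equating U's and D's payoffs gives −13q + 10 = 2q + 6 ⇒ q = 4/15.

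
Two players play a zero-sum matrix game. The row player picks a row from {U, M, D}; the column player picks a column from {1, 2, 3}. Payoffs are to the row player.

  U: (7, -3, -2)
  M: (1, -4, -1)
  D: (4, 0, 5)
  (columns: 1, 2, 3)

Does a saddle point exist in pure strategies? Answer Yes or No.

Row minima: U → -3, M → -4, D → 0; maximin = 0.
Column maxima: 1 → 7, 2 → 0, 3 → 5; minimax = 0.
maximin = minimax = 0, so a saddle point exists.

Yes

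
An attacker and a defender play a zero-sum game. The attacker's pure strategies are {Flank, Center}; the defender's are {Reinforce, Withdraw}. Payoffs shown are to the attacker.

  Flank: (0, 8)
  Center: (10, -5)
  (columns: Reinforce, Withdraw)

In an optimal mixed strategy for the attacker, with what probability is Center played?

8/23

Row minima: Flank → 0, Center → -5; maximin = 0.
Column maxima: Reinforce → 10, Withdraw → 8; minimax = 8.
0 ≠ 8, so there is no saddle point; optimal play is mixed.
Let the attacker play Flank with probability p. Expected payoff against Reinforce: 0p + 10(1−p) = −10p + 10; against Withdraw: 8p + (-5)(1−p) = 13p − 5.
Setting these equal: −10p + 10 = 13p − 5 ⇒ −23p = -15 ⇒ p = 15/23, and the value is (-10)·(15/23) + 10 = 80/23.
For the defender: with q = P(Reinforce), equating Flank's and Center's payoffs gives −8q + 8 = 15q − 5 ⇒ q = 13/23.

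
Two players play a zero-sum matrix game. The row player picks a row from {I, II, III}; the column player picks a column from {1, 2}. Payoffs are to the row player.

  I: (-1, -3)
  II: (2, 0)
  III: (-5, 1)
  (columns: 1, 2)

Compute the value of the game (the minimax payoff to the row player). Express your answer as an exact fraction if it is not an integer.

Row minima: I → -3, II → 0, III → -5; maximin = 0.
Column maxima: 1 → 2, 2 → 1; minimax = 1.
0 ≠ 1, so there is no saddle point; optimal play is mixed.
I is strictly dominated by II, so the row player never plays it.
On the remaining 2×2 (II, III vs 1, 2):
Let the row player play II with probability p. Expected payoff against 1: 2p + (-5)(1−p) = 7p − 5; against 2: 0p + 1(1−p) = −p + 1.
Setting these equal: 7p − 5 = −p + 1 ⇒ 8p = 6 ⇒ p = 3/4, and the value is (7)·(3/4) − 5 = 1/4.
For the column player: with q = P(1), equating II's and III's payoffs gives 2q = −6q + 1 ⇒ q = 1/8.

1/4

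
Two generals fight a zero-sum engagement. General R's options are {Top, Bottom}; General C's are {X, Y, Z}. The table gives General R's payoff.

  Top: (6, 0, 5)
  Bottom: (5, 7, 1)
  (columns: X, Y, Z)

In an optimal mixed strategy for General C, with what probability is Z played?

Row minima: Top → 0, Bottom → 1; maximin = 1.
Column maxima: X → 6, Y → 7, Z → 5; minimax = 5.
1 ≠ 5, so there is no saddle point; optimal play is mixed.
X is strictly dominated by Z (it gives General R strictly more in every row), so General C never plays it.
On the remaining 2×2 (Top, Bottom vs Y, Z):
Let General R play Top with probability p. Expected payoff against Y: 0p + 7(1−p) = −7p + 7; against Z: 5p + 1(1−p) = 4p + 1.
Setting these equal: −7p + 7 = 4p + 1 ⇒ −11p = -6 ⇒ p = 6/11, and the value is (-7)·(6/11) + 7 = 35/11.
For General C: with q = P(Y), equating Top's and Bottom's payoffs gives −5q + 5 = 6q + 1 ⇒ q = 4/11.

7/11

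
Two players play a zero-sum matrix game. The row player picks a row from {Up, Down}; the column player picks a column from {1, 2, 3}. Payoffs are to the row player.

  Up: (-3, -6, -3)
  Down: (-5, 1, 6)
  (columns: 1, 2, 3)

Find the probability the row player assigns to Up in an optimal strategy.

2/3

Row minima: Up → -6, Down → -5; maximin = -5.
Column maxima: 1 → -3, 2 → 1, 3 → 6; minimax = -3.
-5 ≠ -3, so there is no saddle point; optimal play is mixed.
3 is strictly dominated by 2 (it gives the row player strictly more in every row), so the column player never plays it.
On the remaining 2×2 (Up, Down vs 1, 2):
Let the row player play Up with probability p. Expected payoff against 1: (-3)p + (-5)(1−p) = 2p − 5; against 2: (-6)p + 1(1−p) = −7p + 1.
Setting these equal: 2p − 5 = −7p + 1 ⇒ 9p = 6 ⇒ p = 2/3, and the value is (2)·(2/3) − 5 = -11/3.
For the column player: with q = P(1), equating Up's and Down's payoffs gives 3q − 6 = −6q + 1 ⇒ q = 7/9.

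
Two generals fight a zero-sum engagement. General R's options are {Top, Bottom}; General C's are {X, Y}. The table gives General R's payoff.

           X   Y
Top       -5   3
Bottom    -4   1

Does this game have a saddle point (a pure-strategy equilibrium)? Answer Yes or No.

Yes

Row minima: Top → -5, Bottom → -4; maximin = -4.
Column maxima: X → -4, Y → 3; minimax = -4.
maximin = minimax = -4, so a saddle point exists.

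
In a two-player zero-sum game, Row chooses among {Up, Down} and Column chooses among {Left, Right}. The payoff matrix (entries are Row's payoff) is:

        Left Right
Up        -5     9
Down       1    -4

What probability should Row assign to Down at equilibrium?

Row minima: Up → -5, Down → -4; maximin = -4.
Column maxima: Left → 1, Right → 9; minimax = 1.
-4 ≠ 1, so there is no saddle point; optimal play is mixed.
Let Row play Up with probability p. Expected payoff against Left: (-5)p + 1(1−p) = −6p + 1; against Right: 9p + (-4)(1−p) = 13p − 4.
Setting these equal: −6p + 1 = 13p − 4 ⇒ −19p = -5 ⇒ p = 5/19, and the value is (-6)·(5/19) + 1 = -11/19.
For Column: with q = P(Left), equating Up's and Down's payoffs gives −14q + 9 = 5q − 4 ⇒ q = 13/19.

14/19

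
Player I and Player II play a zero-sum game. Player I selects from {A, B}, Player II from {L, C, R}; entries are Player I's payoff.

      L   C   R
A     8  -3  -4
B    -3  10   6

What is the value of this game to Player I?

12/7

Row minima: A → -4, B → -3; maximin = -3.
Column maxima: L → 8, C → 10, R → 6; minimax = 6.
-3 ≠ 6, so there is no saddle point; optimal play is mixed.
C is strictly dominated by R (it gives Player I strictly more in every row), so Player II never plays it.
On the remaining 2×2 (A, B vs L, R):
Let Player I play A with probability p. Expected payoff against L: 8p + (-3)(1−p) = 11p − 3; against R: (-4)p + 6(1−p) = −10p + 6.
Setting these equal: 11p − 3 = −10p + 6 ⇒ 21p = 9 ⇒ p = 3/7, and the value is (11)·(3/7) − 3 = 12/7.
For Player II: with q = P(L), equating A's and B's payoffs gives 12q − 4 = −9q + 6 ⇒ q = 10/21.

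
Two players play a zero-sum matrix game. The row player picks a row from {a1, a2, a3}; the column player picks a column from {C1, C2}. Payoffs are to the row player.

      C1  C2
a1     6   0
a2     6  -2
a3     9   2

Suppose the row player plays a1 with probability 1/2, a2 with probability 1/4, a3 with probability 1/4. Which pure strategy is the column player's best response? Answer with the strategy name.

C2

If the column player plays C1, the row player's expected payoff is (1/2)·6 + (1/4)·6 + (1/4)·9 = 27/4.
If the column player plays C2, the row player's expected payoff is (1/2)·0 + (1/4)·(-2) + (1/4)·2 = 0.
The column player minimizes the row player's payoff; the smallest is 0, so the best response is C2.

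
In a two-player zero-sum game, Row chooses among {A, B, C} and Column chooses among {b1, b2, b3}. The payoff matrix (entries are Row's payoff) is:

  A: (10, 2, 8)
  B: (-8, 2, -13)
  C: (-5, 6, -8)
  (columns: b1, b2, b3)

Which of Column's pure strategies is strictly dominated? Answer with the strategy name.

b1

b3 holds Row's payoff strictly below b1 in every row: 8 < 10, -13 < -8, -8 < -5.
So b1 is strictly dominated for Column.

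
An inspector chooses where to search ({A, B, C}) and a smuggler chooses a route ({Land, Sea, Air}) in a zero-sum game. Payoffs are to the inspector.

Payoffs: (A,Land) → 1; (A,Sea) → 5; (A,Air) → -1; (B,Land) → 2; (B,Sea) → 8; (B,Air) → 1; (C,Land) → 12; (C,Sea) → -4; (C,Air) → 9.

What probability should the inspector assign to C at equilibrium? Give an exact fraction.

7/20

Row minima: A → -1, B → 1, C → -4; maximin = 1.
Column maxima: Land → 12, Sea → 8, Air → 9; minimax = 8.
1 ≠ 8, so there is no saddle point; optimal play is mixed.
A is strictly dominated by B, so the inspector never plays it.
Land is strictly dominated by Air (it gives the inspector strictly more in every row), so the smuggler never plays it.
On the remaining 2×2 (B, C vs Sea, Air):
Let the inspector play B with probability p. Expected payoff against Sea: 8p + (-4)(1−p) = 12p − 4; against Air: 1p + 9(1−p) = −8p + 9.
Setting these equal: 12p − 4 = −8p + 9 ⇒ 20p = 13 ⇒ p = 13/20, and the value is (12)·(13/20) − 4 = 19/5.
For the smuggler: with q = P(Sea), equating B's and C's payoffs gives 7q + 1 = −13q + 9 ⇒ q = 2/5.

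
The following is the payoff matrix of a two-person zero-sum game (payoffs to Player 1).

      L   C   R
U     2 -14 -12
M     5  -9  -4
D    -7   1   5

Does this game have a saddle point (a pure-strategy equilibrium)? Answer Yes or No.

Row minima: U → -14, M → -9, D → -7; maximin = -7.
Column maxima: L → 5, C → 1, R → 5; minimax = 1.
-7 ≠ 1, so no pure-strategy equilibrium exists.

No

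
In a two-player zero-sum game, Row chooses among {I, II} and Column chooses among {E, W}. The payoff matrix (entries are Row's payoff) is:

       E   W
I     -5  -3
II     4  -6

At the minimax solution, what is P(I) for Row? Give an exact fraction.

Row minima: I → -5, II → -6; maximin = -5.
Column maxima: E → 4, W → -3; minimax = -3.
-5 ≠ -3, so there is no saddle point; optimal play is mixed.
Let Row play I with probability p. Expected payoff against E: (-5)p + 4(1−p) = −9p + 4; against W: (-3)p + (-6)(1−p) = 3p − 6.
Setting these equal: −9p + 4 = 3p − 6 ⇒ −12p = -10 ⇒ p = 5/6, and the value is (-9)·(5/6) + 4 = -7/2.
For Column: with q = P(E), equating I's and II's payoffs gives −2q − 3 = 10q − 6 ⇒ q = 1/4.

5/6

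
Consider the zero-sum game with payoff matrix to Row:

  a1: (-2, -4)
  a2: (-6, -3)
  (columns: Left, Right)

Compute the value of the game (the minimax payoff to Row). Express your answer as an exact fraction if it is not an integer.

Row minima: a1 → -4, a2 → -6; maximin = -4.
Column maxima: Left → -2, Right → -3; minimax = -3.
-4 ≠ -3, so there is no saddle point; optimal play is mixed.
Let Row play a1 with probability p. Expected payoff against Left: (-2)p + (-6)(1−p) = 4p − 6; against Right: (-4)p + (-3)(1−p) = −p − 3.
Setting these equal: 4p − 6 = −p − 3 ⇒ 5p = 3 ⇒ p = 3/5, and the value is (4)·(3/5) − 6 = -18/5.
For Column: with q = P(Left), equating a1's and a2's payoffs gives 2q − 4 = −3q − 3 ⇒ q = 1/5.

-18/5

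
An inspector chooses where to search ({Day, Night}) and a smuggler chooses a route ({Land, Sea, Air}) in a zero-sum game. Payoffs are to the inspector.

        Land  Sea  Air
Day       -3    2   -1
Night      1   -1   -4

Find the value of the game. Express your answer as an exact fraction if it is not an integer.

Row minima: Day → -3, Night → -4; maximin = -3.
Column maxima: Land → 1, Sea → 2, Air → -1; minimax = -1.
-3 ≠ -1, so there is no saddle point; optimal play is mixed.
Sea is strictly dominated by Air (it gives the inspector strictly more in every row), so the smuggler never plays it.
On the remaining 2×2 (Day, Night vs Land, Air):
Let the inspector play Day with probability p. Expected payoff against Land: (-3)p + 1(1−p) = −4p + 1; against Air: (-1)p + (-4)(1−p) = 3p − 4.
Setting these equal: −4p + 1 = 3p − 4 ⇒ −7p = -5 ⇒ p = 5/7, and the value is (-4)·(5/7) + 1 = -13/7.
For the smuggler: with q = P(Land), equating Day's and Night's payoffs gives −2q − 1 = 5q − 4 ⇒ q = 3/7.

-13/7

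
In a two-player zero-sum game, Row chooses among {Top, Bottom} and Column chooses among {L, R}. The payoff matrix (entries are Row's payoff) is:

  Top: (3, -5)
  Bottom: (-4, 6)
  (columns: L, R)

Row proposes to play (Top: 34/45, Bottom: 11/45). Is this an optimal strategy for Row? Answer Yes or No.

Against L this mix gives (34/45)·3 + (11/45)·(-4) = 58/45.
Against R this mix gives (34/45)·(-5) + (11/45)·6 = -104/45.
Column will play R, holding Row to -104/45. Shifting weight toward the row that does better against R would raise this floor (the equalizing mix achieves -1/9 against both R and L), so the proposed strategy is not optimal.

No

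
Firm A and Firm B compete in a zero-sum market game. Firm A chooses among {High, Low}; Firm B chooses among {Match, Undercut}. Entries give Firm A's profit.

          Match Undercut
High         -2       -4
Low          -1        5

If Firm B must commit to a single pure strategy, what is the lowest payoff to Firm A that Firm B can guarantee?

-1

Column maxima: Match → -1, Undercut → 5.
The smallest of these is -1.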